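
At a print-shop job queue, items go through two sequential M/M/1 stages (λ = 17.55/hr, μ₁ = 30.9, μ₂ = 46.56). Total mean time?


Each node sees arrival rate λ = 17.55/hr (tandem ⇒ throughput preserved).
W₁ = 1/(μ₁−λ) = 1/(30.9−17.55) = 0.07491 hr
W₂ = 1/(μ₂−λ) = 1/(46.56−17.55) = 0.03447 hr
W_total = W₁ + W₂ = 0.07491 + 0.03447 = 0.10938 hr

Final: 0.10938 hr


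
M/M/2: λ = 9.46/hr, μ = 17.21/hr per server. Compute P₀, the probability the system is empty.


a = λ/μ = 9.46/17.21 = 0.5497; ρ = a/c = 0.2748
Σ_{k=0}^{1} a^k/k! (terms k=0..1) = 1.00000 + 0.54968 = 1.54968
Tail: a^2/(2!(1−ρ)) = 0.30215/(2·0.7252) = 0.20833
P₀ = 1/(1.54968 + 0.20833) = 1/1.75801 = 0.568824

Final: 0.568824


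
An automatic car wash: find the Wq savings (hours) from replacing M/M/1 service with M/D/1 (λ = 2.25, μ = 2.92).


ρ = 2.25/2.92 = 0.7705
Wq(M/M/1) = ρ/(μ−λ) = 0.7705/0.6700 = 1.15007 hr
Wq(M/D/1) = ρ/(2(μ−λ)) = 0.57504 hr
Savings = 1.15007 − 0.57504 = 0.57504 hr

Final: 0.57504 hr


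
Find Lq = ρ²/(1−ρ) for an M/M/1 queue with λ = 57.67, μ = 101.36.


ρ = 57.67/101.36 = 0.5690
Lq = ρ²/(1−ρ) = 0.3237/0.4310 = 0.7510

Final: 0.7510


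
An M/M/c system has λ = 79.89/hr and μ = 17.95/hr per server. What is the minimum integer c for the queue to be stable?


Stability requires cμ > λ ⇔ c > λ/μ.
λ/μ = 79.89/17.95 = 4.4507
Minimum integer c = ⌊4.4507⌋ + 1 = 5
Check: 5·17.95 = 89.75 > 79.89, while 4·17.95 = 71.80 ≤ 79.89

Final: 5 servers


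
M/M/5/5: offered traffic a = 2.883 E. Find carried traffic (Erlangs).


B(5,2.883) = 0.100161 (Erlang-B)
Carried load = a(1 − B) = 2.883·(1 − 0.100161) = 2.883·0.899839 = 2.5942 E

Final: 2.5942 Erlangs


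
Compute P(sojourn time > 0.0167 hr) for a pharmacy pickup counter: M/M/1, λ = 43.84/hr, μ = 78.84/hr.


W ~ Exponential(μ−λ) for M/M/1.
μ − λ = 78.84 − 43.84 = 35.0000
P(W > t) = e^{−(μ−λ)t} = e^{−0.5845} = 0.557384

Final: 0.557384


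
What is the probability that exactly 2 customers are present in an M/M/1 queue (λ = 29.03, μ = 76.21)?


ρ = 29.03/76.21 = 0.3809
P_n = (1−ρ)·ρ^n = (1 − 0.3809)·0.3809^2 = 0.6191·0.145101 = 0.089829

Final: 0.089829


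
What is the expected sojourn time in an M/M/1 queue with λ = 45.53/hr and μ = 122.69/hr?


W = 1/(μ−λ) = 1/(122.69 − 45.53) = 1/77.16 = 0.01296 hr

Final: 0.01296 hr


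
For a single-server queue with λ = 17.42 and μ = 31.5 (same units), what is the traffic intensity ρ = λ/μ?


ρ = λ/μ = 17.42/31.5 = 0.5530

Final: 0.5530


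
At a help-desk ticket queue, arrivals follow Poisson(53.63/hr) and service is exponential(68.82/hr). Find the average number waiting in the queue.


ρ = 53.63/68.82 = 0.7793
Lq = ρ²/(1−ρ) = 0.6073/0.2207 = 2.7513

Final: 2.7513


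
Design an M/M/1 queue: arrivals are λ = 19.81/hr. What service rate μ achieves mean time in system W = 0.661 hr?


W = 1/(μ−λ) ⇒ μ − λ = 1/W = 1/0.661 = 1.5129
μ = λ + 1/W = 19.81 + 1.5129 = 21.3229 per hr

Final: 21.3229 /hr


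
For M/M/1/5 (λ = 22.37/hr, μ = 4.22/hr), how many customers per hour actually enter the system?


ρ = 5.3009; P_K = (1−ρ)ρ^5/(1−ρ^6) = 0.811391
λ_eff = λ(1 − P_K) = 22.37·(1 − 0.811391) = 22.37·0.188609 = 4.2192 /hr

Final: 4.2192 /hr


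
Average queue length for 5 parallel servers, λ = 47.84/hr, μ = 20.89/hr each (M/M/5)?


a = λ/μ = 2.2901; ρ = a/5 = 0.4580
P₀ = 0.099715
Lq = P₀·a^c·ρ / (c!·(1−ρ)²) = 0.099715·62.98885·0.4580/(120·0.29374)
= 0.08161

Final: 0.08161


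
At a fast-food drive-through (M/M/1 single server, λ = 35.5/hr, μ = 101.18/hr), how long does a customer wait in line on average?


ρ = 35.5/101.18 = 0.3509
Wq = ρ/(μ−λ) = 0.3509/(101.18 − 35.5) = 0.3509/65.68 = 0.005342 hr

Final: 0.005342 hr


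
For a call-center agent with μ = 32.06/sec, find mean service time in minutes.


Mean service time = 1/μ = 1/32.06 second = 0.03119 second
In minutes: 0.03119 × 0.0166667 = 0.0005199 min

Final: 0.0005199 min


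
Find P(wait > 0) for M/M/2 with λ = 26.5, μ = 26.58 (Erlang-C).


a = λ/μ = 0.9970; ρ = a/2 = 0.4985
P₀ = 0.334672 (from M/M/c formula)
C(c,a) = [a^c/(c!(1−ρ))]·P₀ = [0.99399/(2·0.5015)]·0.334672
= 0.99101·0.334672 = 0.331663

Final: 0.331663


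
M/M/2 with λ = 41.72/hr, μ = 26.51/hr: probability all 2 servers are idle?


a = λ/μ = 41.72/26.51 = 1.5737; ρ = a/c = 0.7869
Σ_{k=0}^{1} a^k/k! (terms k=0..1) = 1.00000 + 1.57375 = 2.57375
Tail: a^2/(2!(1−ρ)) = 2.47668/(2·0.2131) = 5.81033
P₀ = 1/(2.57375 + 5.81033) = 1/8.38407 = 0.119274

Final: 0.119274


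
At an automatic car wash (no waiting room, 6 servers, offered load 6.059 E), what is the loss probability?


B(c,a) = (a^c/c!) / Σ_{k=0}^{c} a^k/k!
a^6/6! = 68.718428
Σ terms (k=0..6): 1.00000 + 6.05900 + 18.35574 + 37.07248 + 56.15553 + 68.04928 + 68.71843 = 255.410458
B = 68.718428/255.410458 = 0.269051

Final: 0.269051


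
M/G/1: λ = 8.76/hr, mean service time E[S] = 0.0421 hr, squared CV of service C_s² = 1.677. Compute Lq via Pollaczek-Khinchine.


ρ = λ·E[S] = 8.76·0.0421 = 0.3688
Lq = ρ²(1+C_s²)/(2(1−ρ)) = 0.1360·(1+1.677)/(2·0.6312)
= 0.1360·2.6770/1.2624 = 0.28842

Final: 0.28842


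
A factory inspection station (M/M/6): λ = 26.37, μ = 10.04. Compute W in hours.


a = 2.6265; ρ = 0.4377; P₀ = 0.071783
Lq = P₀·a^c·ρ/(c!(1−ρ)²) = 0.04532
Wq = Lq/λ = 0.04532/26.37 = 0.001719 hr
W = Wq + 1/μ = 0.001719 + 0.09960 = 0.10132 hr

Final: 0.10132 hr


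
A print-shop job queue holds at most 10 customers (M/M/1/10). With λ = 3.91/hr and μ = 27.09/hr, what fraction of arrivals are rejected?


ρ = λ/μ = 3.91/27.09 = 0.1443
P_K = (1−ρ)ρ^K/(1−ρ^(K+1)) = (0.8557·0.000000003924)/(1 − 5.663e-10)
= 0.000000003357/1.000000 = 0.000000003357

Final: 0.000000003357


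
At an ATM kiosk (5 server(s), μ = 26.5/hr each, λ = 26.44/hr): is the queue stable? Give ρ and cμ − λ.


Total capacity cμ = 5·26.5 = 132.50/hr
ρ = λ/(cμ) = 26.44/132.50 = 0.1995
Stable ⇔ ρ < 1: YES
Spare capacity = cμ − λ = 132.50 − 26.44 = 106.06/hr

Final: ρ = 0.1995; stable; margin = 106.06/hr


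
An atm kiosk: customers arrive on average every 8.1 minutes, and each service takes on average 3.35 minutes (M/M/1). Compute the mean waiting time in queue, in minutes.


λ = 60/8.1 = 7.4074 /hr
μ = 60/3.35 = 17.9104 /hr
ρ = λ/μ = 7.4074/17.9104 = 0.4136
Wq = ρ/(μ−λ) = 0.4136/(17.9104−7.4074) = 0.03938 hr
In minutes: 0.03938·60 = 2.363 min

Final: 2.363 min


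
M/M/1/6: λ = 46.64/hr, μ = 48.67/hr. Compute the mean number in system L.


ρ = 46.64/48.67 = 0.9583
L = ρ[1 − (K+1)ρ^K + Kρ^(K+1)] / [(1−ρ)(1−ρ^(K+1))]
Numerator: 0.9583·(1 − 7·0.774432 + 6·0.742131) = 0.030437
Denominator: (0.04171)·(0.257869) = 0.010756
L = 0.030437/0.010756 = 2.8298

Final: 2.8298


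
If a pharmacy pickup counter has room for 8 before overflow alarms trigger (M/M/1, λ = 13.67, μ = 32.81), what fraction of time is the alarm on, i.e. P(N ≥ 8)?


ρ = 13.67/32.81 = 0.4166
P(N ≥ n) = ρ^n = 0.4166^8 = 0.0009080

Final: 0.0009080


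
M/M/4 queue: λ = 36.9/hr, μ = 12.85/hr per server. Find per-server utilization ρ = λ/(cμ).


ρ = λ/(cμ) = 36.9/(4·12.85) = 36.9/51.40 = 0.7179

Final: 0.7179


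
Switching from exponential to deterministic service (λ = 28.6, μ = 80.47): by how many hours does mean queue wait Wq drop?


ρ = 28.6/80.47 = 0.3554
Wq(M/M/1) = ρ/(μ−λ) = 0.3554/51.87 = 0.006852 hr
Wq(M/D/1) = ρ/(2(μ−λ)) = 0.003426 hr
Savings = 0.006852 − 0.003426 = 0.003426 hr

Final: 0.003426 hr


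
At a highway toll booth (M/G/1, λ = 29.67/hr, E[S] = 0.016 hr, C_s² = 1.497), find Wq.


ρ = λ·E[S] = 29.67·0.016 = 0.4747
E[S²] = E[S]²(1+C_s²) = 0.016²·(1+1.497) = 0.0006392
Wq = λ·E[S²]/(2(1−ρ)) = 29.67·0.0006392/(2·0.5253) = 0.01805 hr

Final: 0.01805 hr


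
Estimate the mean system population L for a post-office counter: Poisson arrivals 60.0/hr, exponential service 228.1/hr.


ρ = λ/μ = 60.0/228.1 = 0.2630
L = ρ/(1−ρ) = 0.2630/(1 − 0.2630) = 0.2630/0.7370 = 0.3569

Final: 0.3569


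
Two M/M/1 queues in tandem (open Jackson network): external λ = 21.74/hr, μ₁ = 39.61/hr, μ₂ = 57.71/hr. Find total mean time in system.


Each node sees arrival rate λ = 21.74/hr (tandem ⇒ throughput preserved).
W₁ = 1/(μ₁−λ) = 1/(39.61−21.74) = 0.05596 hr
W₂ = 1/(μ₂−λ) = 1/(57.71−21.74) = 0.02780 hr
W_total = W₁ + W₂ = 0.05596 + 0.02780 = 0.08376 hr

Final: 0.08376 hr


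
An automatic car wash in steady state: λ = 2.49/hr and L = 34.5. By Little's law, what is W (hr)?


W = L/λ = 34.5/2.49 = 13.8554 hr

Final: 13.8554 hr


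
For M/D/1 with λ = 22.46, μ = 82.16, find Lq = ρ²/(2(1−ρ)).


ρ = 22.46/82.16 = 0.2734
M/D/1: Lq = ρ²/(2(1−ρ)) = 0.07473/(2·0.7266) = 0.05142

Final: 0.05142


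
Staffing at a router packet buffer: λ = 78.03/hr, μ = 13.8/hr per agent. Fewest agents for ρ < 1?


Stability requires cμ > λ ⇔ c > λ/μ.
λ/μ = 78.03/13.8 = 5.6543
Minimum integer c = ⌊5.6543⌋ + 1 = 6
Check: 6·13.8 = 82.80 > 78.03, while 5·13.8 = 69.00 ≤ 78.03

Final: 6 servers


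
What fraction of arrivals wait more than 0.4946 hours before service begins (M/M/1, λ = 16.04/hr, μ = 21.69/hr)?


ρ = 16.04/21.69 = 0.7395
P(Wq > t) = ρ·e^{−(μ−λ)t} = 0.7395·e^{−2.7945}
= 0.7395·0.061146 = 0.045218

Final: 0.045218


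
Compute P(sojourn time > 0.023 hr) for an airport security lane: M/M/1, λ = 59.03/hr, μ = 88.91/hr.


W ~ Exponential(μ−λ) for M/M/1.
μ − λ = 88.91 − 59.03 = 29.8800
P(W > t) = e^{−(μ−λ)t} = e^{−0.6872} = 0.502962

Final: 0.502962


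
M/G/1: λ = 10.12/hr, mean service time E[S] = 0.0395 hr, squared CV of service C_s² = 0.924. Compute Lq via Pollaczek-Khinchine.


ρ = λ·E[S] = 10.12·0.0395 = 0.3997
Lq = ρ²(1+C_s²)/(2(1−ρ)) = 0.1598·(1+0.924)/(2·0.6003)
= 0.1598·1.9240/1.2005 = 0.25609

Final: 0.25609


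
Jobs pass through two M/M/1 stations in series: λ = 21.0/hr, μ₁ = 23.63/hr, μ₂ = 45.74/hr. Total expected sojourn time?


Each node sees arrival rate λ = 21.0/hr (tandem ⇒ throughput preserved).
W₁ = 1/(μ₁−λ) = 1/(23.63−21.0) = 0.38023 hr
W₂ = 1/(μ₂−λ) = 1/(45.74−21.0) = 0.04042 hr
W_total = W₁ + W₂ = 0.38023 + 0.04042 = 0.42065 hr

Final: 0.42065 hr


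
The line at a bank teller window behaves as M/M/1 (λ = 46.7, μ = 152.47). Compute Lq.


ρ = 46.7/152.47 = 0.3063
Lq = ρ²/(1−ρ) = 0.09381/0.6937 = 0.1352

Final: 0.1352


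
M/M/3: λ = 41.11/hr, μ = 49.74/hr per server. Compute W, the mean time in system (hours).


a = 0.8265; ρ = 0.2755; P₀ = 0.435175
Lq = P₀·a^c·ρ/(c!(1−ρ)²) = 0.02149
Wq = Lq/λ = 0.02149/41.11 = 0.0005228 hr
W = Wq + 1/μ = 0.0005228 + 0.02010 = 0.02063 hr

Final: 0.02063 hr


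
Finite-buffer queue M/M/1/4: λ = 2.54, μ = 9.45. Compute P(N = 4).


ρ = λ/μ = 2.54/9.45 = 0.2688
P_K = (1−ρ)ρ^K/(1−ρ^(K+1)) = (0.7312·0.005219)/(1 − 0.001403)
= 0.003816/0.998597 = 0.003822

Final: 0.003822


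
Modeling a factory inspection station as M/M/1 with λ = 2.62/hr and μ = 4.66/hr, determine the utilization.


ρ = λ/μ = 2.62/4.66 = 0.5622

Final: 0.5622


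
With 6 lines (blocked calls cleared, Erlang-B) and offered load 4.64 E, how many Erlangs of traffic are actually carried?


B(6,4.64) = 0.164708 (Erlang-B)
Carried load = a(1 − B) = 4.64·(1 − 0.164708) = 4.64·0.835292 = 3.8758 E

Final: 3.8758 Erlangs


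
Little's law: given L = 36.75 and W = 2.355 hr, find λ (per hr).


λ = L/W = 36.75/2.355 = 15.6051 /hr

Final: 15.6051 /hr


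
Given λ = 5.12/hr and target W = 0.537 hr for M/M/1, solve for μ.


W = 1/(μ−λ) ⇒ μ − λ = 1/W = 1/0.537 = 1.8622
μ = λ + 1/W = 5.12 + 1.8622 = 6.9822 per hr

Final: 6.9822 /hr


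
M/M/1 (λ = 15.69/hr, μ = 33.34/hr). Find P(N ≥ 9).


ρ = 15.69/33.34 = 0.4706
P(N ≥ n) = ρ^n = 0.4706^9 = 0.001132

Final: 0.001132


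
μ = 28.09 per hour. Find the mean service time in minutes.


Mean service time = 1/μ = 1/28.09 hour = 0.03560 hour
In minutes: 0.03560 × 60 = 2.1360 min

Final: 2.1360 min


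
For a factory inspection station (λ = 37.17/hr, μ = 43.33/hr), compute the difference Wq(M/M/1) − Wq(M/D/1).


ρ = 37.17/43.33 = 0.8578
Wq(M/M/1) = ρ/(μ−λ) = 0.8578/6.16 = 0.13926 hr
Wq(M/D/1) = ρ/(2(μ−λ)) = 0.06963 hr
Savings = 0.13926 − 0.06963 = 0.06963 hr

Final: 0.06963 hr


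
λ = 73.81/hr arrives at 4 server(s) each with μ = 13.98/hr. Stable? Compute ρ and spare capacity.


Total capacity cμ = 4·13.98 = 55.92/hr
ρ = λ/(cμ) = 73.81/55.92 = 1.3199
Stable ⇔ ρ < 1: NO
Spare capacity = cμ − λ = 55.92 − 73.81 = -17.89/hr

Final: ρ = 1.3199; unstable; margin = -17.89/hr


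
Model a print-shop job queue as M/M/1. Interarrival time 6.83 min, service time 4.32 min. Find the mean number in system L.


λ = 60/6.83 = 8.7848 /hr
μ = 60/4.32 = 13.8889 /hr
ρ = λ/μ = 8.7848/13.8889 = 0.6325
L = ρ/(1−ρ) = 0.6325/0.3675 = 1.7211

Final: 1.7211


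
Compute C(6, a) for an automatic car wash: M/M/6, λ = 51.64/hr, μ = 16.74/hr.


a = λ/μ = 3.0848; ρ = a/6 = 0.5141
P₀ = 0.044843 (from M/M/c formula)
C(c,a) = [a^c/(c!(1−ρ))]·P₀ = [861.75672/(720·0.4859)]·0.044843
= 2.46342·0.044843 = 0.110467

Final: 0.110467


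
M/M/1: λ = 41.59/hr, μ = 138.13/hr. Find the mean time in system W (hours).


W = 1/(μ−λ) = 1/(138.13 − 41.59) = 1/96.54 = 0.01036 hr

Final: 0.01036 hr


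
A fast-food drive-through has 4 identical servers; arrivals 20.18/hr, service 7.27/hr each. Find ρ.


ρ = λ/(cμ) = 20.18/(4·7.27) = 20.18/29.08 = 0.6939

Final: 0.6939


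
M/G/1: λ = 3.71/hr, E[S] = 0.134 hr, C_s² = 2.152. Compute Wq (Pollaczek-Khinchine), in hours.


ρ = λ·E[S] = 3.71·0.134 = 0.4971
E[S²] = E[S]²(1+C_s²) = 0.134²·(1+2.152) = 0.056597
Wq = λ·E[S²]/(2(1−ρ)) = 3.71·0.056597/(2·0.5029) = 0.20878 hr

Final: 0.20878 hr


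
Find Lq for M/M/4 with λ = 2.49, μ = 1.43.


a = λ/μ = 1.7413; ρ = a/4 = 0.4353
P₀ = 0.171955
Lq = P₀·a^c·ρ / (c!·(1−ρ)²) = 0.171955·9.19291·0.4353/(24·0.31887)
= 0.08992

Final: 0.08992


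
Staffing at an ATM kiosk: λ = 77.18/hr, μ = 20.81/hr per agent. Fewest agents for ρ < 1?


Stability requires cμ > λ ⇔ c > λ/μ.
λ/μ = 77.18/20.81 = 3.7088
Minimum integer c = ⌊3.7088⌋ + 1 = 4
Check: 4·20.81 = 83.24 > 77.18, while 3·20.81 = 62.43 ≤ 77.18

Final: 4 servers


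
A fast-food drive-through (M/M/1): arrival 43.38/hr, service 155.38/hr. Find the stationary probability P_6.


ρ = 43.38/155.38 = 0.2792
P_n = (1−ρ)·ρ^n = (1 − 0.2792)·0.2792^6 = 0.7208·0.0004736 = 0.0003413

Final: 0.0003413


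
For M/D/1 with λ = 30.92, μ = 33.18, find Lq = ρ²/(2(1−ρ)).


ρ = 30.92/33.18 = 0.9319
M/D/1: Lq = ρ²/(2(1−ρ)) = 0.8684/(2·0.06811) = 6.37476

Final: 6.37476


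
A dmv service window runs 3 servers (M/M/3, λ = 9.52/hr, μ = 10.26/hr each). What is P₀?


a = λ/μ = 9.52/10.26 = 0.9279; ρ = a/c = 0.3093
Σ_{k=0}^{2} a^k/k! (terms k=0..2) = 1.00000 + 0.92788 + 0.43048 = 2.35835
Tail: a^3/(3!(1−ρ)) = 0.79886/(6·0.6907) = 0.19276
P₀ = 1/(2.35835 + 0.19276) = 1/2.55111 = 0.391986

Final: 0.391986


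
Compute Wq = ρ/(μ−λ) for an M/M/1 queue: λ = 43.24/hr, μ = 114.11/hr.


ρ = 43.24/114.11 = 0.3789
Wq = ρ/(μ−λ) = 0.3789/(114.11 − 43.24) = 0.3789/70.87 = 0.005347 hr

Final: 0.005347 hr


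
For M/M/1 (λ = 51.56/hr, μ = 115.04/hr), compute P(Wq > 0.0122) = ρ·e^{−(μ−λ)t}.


ρ = 51.56/115.04 = 0.4482
P(Wq > t) = ρ·e^{−(μ−λ)t} = 0.4482·e^{−0.7745}
= 0.4482·0.460954 = 0.206596

Final: 0.206596


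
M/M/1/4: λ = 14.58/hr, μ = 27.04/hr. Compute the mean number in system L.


ρ = 14.58/27.04 = 0.5392
L = ρ[1 − (K+1)ρ^K + Kρ^(K+1)] / [(1−ρ)(1−ρ^(K+1))]
Numerator: 0.5392·(1 − 5·0.084529 + 4·0.045578) = 0.409614
Denominator: (0.4608)·(0.954422) = 0.439797
L = 0.409614/0.439797 = 0.9314

Final: 0.9314


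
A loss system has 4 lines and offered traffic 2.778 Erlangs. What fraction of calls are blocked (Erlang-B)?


B(c,a) = (a^c/c!) / Σ_{k=0}^{c} a^k/k!
a^4/4! = 2.481520
Σ terms (k=0..4): 1.00000 + 2.77800 + 3.85864 + 3.57310 + 2.48152 = 13.691264
B = 2.481520/13.691264 = 0.181248

Final: 0.181248


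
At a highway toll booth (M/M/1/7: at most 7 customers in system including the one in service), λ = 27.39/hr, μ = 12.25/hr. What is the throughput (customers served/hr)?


ρ = 2.2359; P_K = (1−ρ)ρ^7/(1−ρ^8) = 0.553643
λ_eff = λ(1 − P_K) = 27.39·(1 − 0.553643) = 27.39·0.446357 = 12.2257 /hr

Final: 12.2257 /hr


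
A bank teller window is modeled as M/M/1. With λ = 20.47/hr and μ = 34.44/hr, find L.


ρ = λ/μ = 20.47/34.44 = 0.5944
L = ρ/(1−ρ) = 0.5944/(1 − 0.5944) = 0.5944/0.4056 = 1.4653

Final: 1.4653


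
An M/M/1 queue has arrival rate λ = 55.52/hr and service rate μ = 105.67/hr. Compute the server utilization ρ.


ρ = λ/μ = 55.52/105.67 = 0.5254

Final: 0.5254


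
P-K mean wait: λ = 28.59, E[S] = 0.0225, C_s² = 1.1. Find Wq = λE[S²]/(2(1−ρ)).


ρ = λ·E[S] = 28.59·0.0225 = 0.6433
E[S²] = E[S]²(1+C_s²) = 0.0225²·(1+1.1) = 0.001063
Wq = λ·E[S²]/(2(1−ρ)) = 28.59·0.001063/(2·0.3567) = 0.04260 hr

Final: 0.04260 hr


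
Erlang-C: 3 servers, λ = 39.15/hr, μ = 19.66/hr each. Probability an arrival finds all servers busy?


a = λ/μ = 1.9914; ρ = a/3 = 0.6638
P₀ = 0.112504 (from M/M/c formula)
C(c,a) = [a^c/(c!(1−ρ))]·P₀ = [7.89668/(6·0.3362)]·0.112504
= 3.91449·0.112504 = 0.440395

Final: 0.440395


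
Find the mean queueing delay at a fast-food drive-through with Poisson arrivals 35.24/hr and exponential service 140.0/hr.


ρ = 35.24/140.0 = 0.2517
Wq = ρ/(μ−λ) = 0.2517/(140.0 − 35.24) = 0.2517/104.76 = 0.002403 hr

Final: 0.002403 hr


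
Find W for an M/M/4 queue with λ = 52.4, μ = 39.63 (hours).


a = 1.3222; ρ = 0.3306; P₀ = 0.265119
Lq = P₀·a^c·ρ/(c!(1−ρ)²) = 0.02490
Wq = Lq/λ = 0.02490/52.4 = 0.0004753 hr
W = Wq + 1/μ = 0.0004753 + 0.02523 = 0.02571 hr

Final: 0.02571 hr


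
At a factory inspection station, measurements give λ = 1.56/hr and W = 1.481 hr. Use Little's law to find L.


L = λW = 1.56·1.481 = 2.3104

Final: 2.3104


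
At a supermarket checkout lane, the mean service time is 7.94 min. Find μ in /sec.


μ = 1/(service time) in consistent units.
1 second = 0.0166667 min, so μ = 0.0166667/7.94 = 0.002099 per second

Final: 0.002099 /sec


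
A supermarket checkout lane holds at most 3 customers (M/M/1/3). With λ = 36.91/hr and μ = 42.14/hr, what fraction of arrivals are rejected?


ρ = λ/μ = 36.91/42.14 = 0.8759
P_K = (1−ρ)ρ^K/(1−ρ^(K+1)) = (0.1241·0.671968)/(1 − 0.588570)
= 0.083398/0.411430 = 0.202703

Final: 0.202703


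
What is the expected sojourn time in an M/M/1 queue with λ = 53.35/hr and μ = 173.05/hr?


W = 1/(μ−λ) = 1/(173.05 − 53.35) = 1/119.70 = 0.008354 hr

Final: 0.008354 hr


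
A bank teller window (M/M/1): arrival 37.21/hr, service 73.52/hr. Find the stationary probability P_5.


ρ = 37.21/73.52 = 0.5061
P_n = (1−ρ)·ρ^n = (1 − 0.5061)·0.5061^5 = 0.4939·0.033210 = 0.016402

Final: 0.016402


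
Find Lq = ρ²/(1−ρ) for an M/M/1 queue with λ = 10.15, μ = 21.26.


ρ = 10.15/21.26 = 0.4774
Lq = ρ²/(1−ρ) = 0.2279/0.5226 = 0.4362

Final: 0.4362


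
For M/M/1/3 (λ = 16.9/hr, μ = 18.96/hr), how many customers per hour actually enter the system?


ρ = 0.8914; P_K = (1−ρ)ρ^3/(1−ρ^4) = 0.208655
λ_eff = λ(1 − P_K) = 16.9·(1 − 0.208655) = 16.9·0.791345 = 13.3737 /hr

Final: 13.3737 /hr


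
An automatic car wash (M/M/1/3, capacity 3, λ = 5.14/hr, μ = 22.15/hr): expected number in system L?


ρ = 5.14/22.15 = 0.2321
L = ρ[1 − (K+1)ρ^K + Kρ^(K+1)] / [(1−ρ)(1−ρ^(K+1))]
Numerator: 0.2321·(1 − 4·0.012496 + 3·0.002900) = 0.222474
Denominator: (0.7679)·(0.997100) = 0.765719
L = 0.222474/0.765719 = 0.2905

Final: 0.2905


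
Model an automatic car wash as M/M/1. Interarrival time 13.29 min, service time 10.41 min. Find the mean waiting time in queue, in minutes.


λ = 60/13.29 = 4.5147 /hr
μ = 60/10.41 = 5.7637 /hr
ρ = λ/μ = 4.5147/5.7637 = 0.7833
Wq = ρ/(μ−λ) = 0.7833/(5.7637−4.5147) = 0.62713 hr
In minutes: 0.62713·60 = 37.628 min

Final: 37.628 min


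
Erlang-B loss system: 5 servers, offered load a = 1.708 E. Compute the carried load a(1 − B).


B(5,1.708) = 0.022133 (Erlang-B)
Carried load = a(1 − B) = 1.708·(1 − 0.022133) = 1.708·0.977867 = 1.6702 E

Final: 1.6702 Erlangs


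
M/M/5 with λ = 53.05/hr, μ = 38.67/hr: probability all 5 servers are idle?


a = λ/μ = 53.05/38.67 = 1.3719; ρ = a/c = 0.2744
Σ_{k=0}^{4} a^k/k! (terms k=0..4) = 1.00000 + 1.37186 + 0.94101 + 0.43031 + 0.14758 = 3.89076
Tail: a^5/(5!(1−ρ)) = 4.85910/(120·0.7256) = 0.05580
P₀ = 1/(3.89076 + 0.05580) = 1/3.94657 = 0.253385

Final: 0.253385


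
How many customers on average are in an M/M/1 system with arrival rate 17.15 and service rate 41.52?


ρ = λ/μ = 17.15/41.52 = 0.4131
L = ρ/(1−ρ) = 0.4131/(1 − 0.4131) = 0.4131/0.5869 = 0.7037

Final: 0.7037


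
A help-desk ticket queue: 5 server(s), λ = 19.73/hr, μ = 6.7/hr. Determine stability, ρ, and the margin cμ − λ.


Total capacity cμ = 5·6.7 = 33.50/hr
ρ = λ/(cμ) = 19.73/33.50 = 0.5890
Stable ⇔ ρ < 1: YES
Spare capacity = cμ − λ = 33.50 − 19.73 = 13.77/hr

Final: ρ = 0.5890; stable; margin = 13.77/hr


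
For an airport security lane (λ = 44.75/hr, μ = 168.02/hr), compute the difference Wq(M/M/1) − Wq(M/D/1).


ρ = 44.75/168.02 = 0.2663
Wq(M/M/1) = ρ/(μ−λ) = 0.2663/123.27 = 0.002161 hr
Wq(M/D/1) = ρ/(2(μ−λ)) = 0.001080 hr
Savings = 0.002161 − 0.001080 = 0.001080 hr

Final: 0.001080 hr


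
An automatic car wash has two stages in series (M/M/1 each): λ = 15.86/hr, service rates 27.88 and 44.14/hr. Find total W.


Each node sees arrival rate λ = 15.86/hr (tandem ⇒ throughput preserved).
W₁ = 1/(μ₁−λ) = 1/(27.88−15.86) = 0.08319 hr
W₂ = 1/(μ₂−λ) = 1/(44.14−15.86) = 0.03536 hr
W_total = W₁ + W₂ = 0.08319 + 0.03536 = 0.11856 hr

Final: 0.11856 hr


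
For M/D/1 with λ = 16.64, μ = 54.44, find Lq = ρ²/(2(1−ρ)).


ρ = 16.64/54.44 = 0.3057
M/D/1: Lq = ρ²/(2(1−ρ)) = 0.09343/(2·0.6943) = 0.06728

Final: 0.06728


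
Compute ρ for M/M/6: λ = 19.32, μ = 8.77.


ρ = λ/(cμ) = 19.32/(6·8.77) = 19.32/52.62 = 0.3672

Final: 0.3672


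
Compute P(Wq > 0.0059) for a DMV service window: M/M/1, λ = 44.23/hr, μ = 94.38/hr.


ρ = 44.23/94.38 = 0.4686
P(Wq > t) = ρ·e^{−(μ−λ)t} = 0.4686·e^{−0.2959}
= 0.4686·0.743873 = 0.348607

Final: 0.348607


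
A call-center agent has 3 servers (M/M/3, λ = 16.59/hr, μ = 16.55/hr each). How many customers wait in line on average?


a = λ/μ = 1.0024; ρ = a/3 = 0.3341
P₀ = 0.362719
Lq = P₀·a^c·ρ / (c!·(1−ρ)²) = 0.362719·1.00727·0.3341/(6·0.44337)
= 0.04589

Final: 0.04589


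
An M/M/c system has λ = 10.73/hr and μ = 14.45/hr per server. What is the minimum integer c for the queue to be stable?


Stability requires cμ > λ ⇔ c > λ/μ.
λ/μ = 10.73/14.45 = 0.7426
Minimum integer c = ⌊0.7426⌋ + 1 = 1
Check: 1·14.45 = 14.45 > 10.73, while 0·14.45 = 0.00 ≤ 10.73

Final: 1 servers


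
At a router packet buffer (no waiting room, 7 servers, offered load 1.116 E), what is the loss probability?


B(c,a) = (a^c/c!) / Σ_{k=0}^{c} a^k/k!
a^7/7! = 0.0004278
Σ terms (k=0..7): 1.00000 + 1.11600 + 0.62273 + 0.23165 + 0.06463 + 0.01443 + 0.002683 + 0.0004278 = 3.052551
B = 0.0004278/3.052551 = 0.0001401

Final: 0.0001401


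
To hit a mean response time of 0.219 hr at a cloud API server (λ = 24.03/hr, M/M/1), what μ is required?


W = 1/(μ−λ) ⇒ μ − λ = 1/W = 1/0.219 = 4.5662
μ = λ + 1/W = 24.03 + 4.5662 = 28.5962 per hr

Final: 28.5962 /hr


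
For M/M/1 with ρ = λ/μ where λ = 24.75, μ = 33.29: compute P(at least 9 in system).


ρ = 24.75/33.29 = 0.7435
P(N ≥ n) = ρ^n = 0.7435^9 = 0.069399

Final: 0.069399


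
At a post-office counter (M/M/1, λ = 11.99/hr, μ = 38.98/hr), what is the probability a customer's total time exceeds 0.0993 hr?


W ~ Exponential(μ−λ) for M/M/1.
μ − λ = 38.98 − 11.99 = 26.9900
P(W > t) = e^{−(μ−λ)t} = e^{−2.6801} = 0.068556

Final: 0.068556


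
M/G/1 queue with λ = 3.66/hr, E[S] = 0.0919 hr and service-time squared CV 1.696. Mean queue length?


ρ = λ·E[S] = 3.66·0.0919 = 0.3364
Lq = ρ²(1+C_s²)/(2(1−ρ)) = 0.1131·(1+1.696)/(2·0.6636)
= 0.1131·2.6960/1.3273 = 0.22980

Final: 0.22980


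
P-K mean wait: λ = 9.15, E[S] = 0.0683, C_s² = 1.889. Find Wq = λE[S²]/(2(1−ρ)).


ρ = λ·E[S] = 9.15·0.0683 = 0.6249
E[S²] = E[S]²(1+C_s²) = 0.0683²·(1+1.889) = 0.013477
Wq = λ·E[S²]/(2(1−ρ)) = 9.15·0.013477/(2·0.3751) = 0.16439 hr

Final: 0.16439 hr


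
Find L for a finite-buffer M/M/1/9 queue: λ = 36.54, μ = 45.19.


ρ = 36.54/45.19 = 0.8086
L = ρ[1 − (K+1)ρ^K + Kρ^(K+1)] / [(1−ρ)(1−ρ^(K+1))]
Numerator: 0.8086·(1 − 10·0.147753 + 9·0.119471) = 0.483300
Denominator: (0.1914)·(0.880529) = 0.168546
L = 0.483300/0.168546 = 2.8675

Final: 2.8675


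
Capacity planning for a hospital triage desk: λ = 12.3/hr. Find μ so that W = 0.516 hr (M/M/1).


W = 1/(μ−λ) ⇒ μ − λ = 1/W = 1/0.516 = 1.9380
μ = λ + 1/W = 12.3 + 1.9380 = 14.2380 per hr

Final: 14.2380 /hr


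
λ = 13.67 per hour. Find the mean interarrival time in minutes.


Mean interarrival time = 1/λ = 1/13.67 hour = 0.07315 hour
In minutes: 0.07315 × 60 = 4.3892 min

Final: 4.3892 min


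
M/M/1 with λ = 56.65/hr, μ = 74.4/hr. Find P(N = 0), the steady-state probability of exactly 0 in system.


ρ = 56.65/74.4 = 0.7614
P_n = (1−ρ)·ρ^n = (1 − 0.7614)·0.7614^0 = 0.2386·1.000000 = 0.238575

Final: 0.238575


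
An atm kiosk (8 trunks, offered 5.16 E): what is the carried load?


B(8,5.16) = 0.077710 (Erlang-B)
Carried load = a(1 − B) = 5.16·(1 − 0.077710) = 5.16·0.922290 = 4.7590 E

Final: 4.7590 Erlangs


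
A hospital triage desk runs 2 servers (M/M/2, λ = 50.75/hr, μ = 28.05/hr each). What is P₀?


a = λ/μ = 50.75/28.05 = 1.8093; ρ = a/c = 0.9046
Σ_{k=0}^{1} a^k/k! (terms k=0..1) = 1.00000 + 1.80927 = 2.80927
Tail: a^2/(2!(1−ρ)) = 3.27345/(2·0.09537) = 17.16269
P₀ = 1/(2.80927 + 17.16269) = 1/19.97196 = 0.050070

Final: 0.050070


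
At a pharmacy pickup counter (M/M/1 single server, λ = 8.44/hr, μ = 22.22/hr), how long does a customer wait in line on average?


ρ = 8.44/22.22 = 0.3798
Wq = ρ/(μ−λ) = 0.3798/(22.22 − 8.44) = 0.3798/13.78 = 0.02756 hr

Final: 0.02756 hr


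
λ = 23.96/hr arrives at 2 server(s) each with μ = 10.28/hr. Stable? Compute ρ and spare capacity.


Total capacity cμ = 2·10.28 = 20.56/hr
ρ = λ/(cμ) = 23.96/20.56 = 1.1654
Stable ⇔ ρ < 1: NO
Spare capacity = cμ − λ = 20.56 − 23.96 = -3.40/hr

Final: ρ = 1.1654; unstable; margin = -3.40/hr


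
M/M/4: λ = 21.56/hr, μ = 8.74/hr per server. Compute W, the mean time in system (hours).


a = 2.4668; ρ = 0.6167; P₀ = 0.076707
Lq = P₀·a^c·ρ/(c!(1−ρ)²) = 0.49680
Wq = Lq/λ = 0.49680/21.56 = 0.02304 hr
W = Wq + 1/μ = 0.02304 + 0.11442 = 0.13746 hr

Final: 0.13746 hr


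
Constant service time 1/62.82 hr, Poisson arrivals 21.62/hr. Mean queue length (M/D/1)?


ρ = 21.62/62.82 = 0.3442
M/D/1: Lq = ρ²/(2(1−ρ)) = 0.1184/(2·0.6558) = 0.09030

Final: 0.09030


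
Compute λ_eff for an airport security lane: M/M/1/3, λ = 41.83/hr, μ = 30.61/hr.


ρ = 1.3665; P_K = (1−ρ)ρ^3/(1−ρ^4) = 0.376065
λ_eff = λ(1 − P_K) = 41.83·(1 − 0.376065) = 41.83·0.623935 = 26.0992 /hr

Final: 26.0992 /hr


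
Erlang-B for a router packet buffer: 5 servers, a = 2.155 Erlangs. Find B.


B(c,a) = (a^c/c!) / Σ_{k=0}^{c} a^k/k!
a^5/5! = 0.387307
Σ terms (k=0..5): 1.00000 + 2.15500 + 2.32201 + 1.66798 + 0.89862 + 0.38731 = 8.430922
B = 0.387307/8.430922 = 0.045939

Final: 0.045939


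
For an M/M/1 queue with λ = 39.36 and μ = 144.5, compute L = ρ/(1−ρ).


ρ = λ/μ = 39.36/144.5 = 0.2724
L = ρ/(1−ρ) = 0.2724/(1 − 0.2724) = 0.2724/0.7276 = 0.3744

Final: 0.3744


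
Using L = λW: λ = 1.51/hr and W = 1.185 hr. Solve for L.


L = λW = 1.51·1.185 = 1.7893

Final: 1.7893


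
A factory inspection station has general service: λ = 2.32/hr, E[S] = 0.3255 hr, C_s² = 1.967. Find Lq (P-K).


ρ = λ·E[S] = 2.32·0.3255 = 0.7552
Lq = ρ²(1+C_s²)/(2(1−ρ)) = 0.5703·(1+1.967)/(2·0.2448)
= 0.5703·2.9670/0.4897 = 3.45528

Final: 3.45528


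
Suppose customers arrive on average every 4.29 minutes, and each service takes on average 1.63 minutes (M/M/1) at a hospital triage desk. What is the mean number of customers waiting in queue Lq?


λ = 60/4.29 = 13.9860 /hr
μ = 60/1.63 = 36.8098 /hr
ρ = λ/μ = 13.9860/36.8098 = 0.3800
Lq = ρ²/(1−ρ) = 0.1444/0.6200 = 0.2328

Final: 0.2328


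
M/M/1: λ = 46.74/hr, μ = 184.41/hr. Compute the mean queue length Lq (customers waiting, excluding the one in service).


ρ = 46.74/184.41 = 0.2535
Lq = ρ²/(1−ρ) = 0.06424/0.7465 = 0.08605

Final: 0.08605


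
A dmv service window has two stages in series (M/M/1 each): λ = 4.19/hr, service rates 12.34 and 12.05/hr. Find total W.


Each node sees arrival rate λ = 4.19/hr (tandem ⇒ throughput preserved).
W₁ = 1/(μ₁−λ) = 1/(12.34−4.19) = 0.12270 hr
W₂ = 1/(μ₂−λ) = 1/(12.05−4.19) = 0.12723 hr
W_total = W₁ + W₂ = 0.12270 + 0.12723 = 0.24993 hr

Final: 0.24993 hr


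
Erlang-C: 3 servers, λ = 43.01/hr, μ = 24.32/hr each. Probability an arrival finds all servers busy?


a = λ/μ = 1.7685; ρ = a/3 = 0.5895
P₀ = 0.152021 (from M/M/c formula)
C(c,a) = [a^c/(c!(1−ρ))]·P₀ = [5.53118/(6·0.4105)]·0.152021
= 2.24571·0.152021 = 0.341397

Final: 0.341397


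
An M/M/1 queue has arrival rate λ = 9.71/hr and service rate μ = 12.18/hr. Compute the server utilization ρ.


ρ = λ/μ = 9.71/12.18 = 0.7972

Final: 0.7972


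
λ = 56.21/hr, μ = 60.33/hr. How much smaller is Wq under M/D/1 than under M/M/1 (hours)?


ρ = 56.21/60.33 = 0.9317
Wq(M/M/1) = ρ/(μ−λ) = 0.9317/4.12 = 0.22614 hr
Wq(M/D/1) = ρ/(2(μ−λ)) = 0.11307 hr
Savings = 0.22614 − 0.11307 = 0.11307 hr

Final: 0.11307 hr


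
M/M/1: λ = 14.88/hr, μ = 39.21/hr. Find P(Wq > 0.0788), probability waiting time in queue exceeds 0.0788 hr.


ρ = 14.88/39.21 = 0.3795
P(Wq > t) = ρ·e^{−(μ−λ)t} = 0.3795·e^{−1.9172}
= 0.3795·0.147017 = 0.055792

Final: 0.055792


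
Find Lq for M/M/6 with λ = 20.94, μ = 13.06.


a = λ/μ = 1.6034; ρ = a/6 = 0.2672
P₀ = 0.201141
Lq = P₀·a^c·ρ / (c!·(1−ρ)²) = 0.201141·16.99030·0.2672/(720·0.53695)
= 0.002362

Final: 0.002362


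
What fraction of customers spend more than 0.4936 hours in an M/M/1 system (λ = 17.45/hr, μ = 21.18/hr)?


W ~ Exponential(μ−λ) for M/M/1.
μ − λ = 21.18 − 17.45 = 3.7300
P(W > t) = e^{−(μ−λ)t} = e^{−1.8411} = 0.158638

Final: 0.158638


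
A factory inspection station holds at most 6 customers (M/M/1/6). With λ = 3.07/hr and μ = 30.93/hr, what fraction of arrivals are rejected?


ρ = λ/μ = 3.07/30.93 = 0.09926
P_K = (1−ρ)ρ^K/(1−ρ^(K+1)) = (0.9007·0.0000009562)/(1 − 0.00000009491)
= 0.0000008613/1.000000 = 0.0000008613

Final: 0.0000008613


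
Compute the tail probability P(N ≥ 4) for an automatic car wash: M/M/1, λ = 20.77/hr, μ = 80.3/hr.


ρ = 20.77/80.3 = 0.2587
P(N ≥ n) = ρ^n = 0.2587^4 = 0.004476

Final: 0.004476


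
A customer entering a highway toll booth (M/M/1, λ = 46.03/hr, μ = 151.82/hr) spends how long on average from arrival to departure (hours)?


W = 1/(μ−λ) = 1/(151.82 − 46.03) = 1/105.79 = 0.009453 hr

Final: 0.009453 hr


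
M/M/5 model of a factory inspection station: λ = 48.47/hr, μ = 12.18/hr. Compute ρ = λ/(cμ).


ρ = λ/(cμ) = 48.47/(5·12.18) = 48.47/60.90 = 0.7959

Final: 0.7959


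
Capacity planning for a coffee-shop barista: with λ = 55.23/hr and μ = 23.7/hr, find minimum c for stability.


Stability requires cμ > λ ⇔ c > λ/μ.
λ/μ = 55.23/23.7 = 2.3304
Minimum integer c = ⌊2.3304⌋ + 1 = 3
Check: 3·23.7 = 71.10 > 55.23, while 2·23.7 = 47.40 ≤ 55.23

Final: 3 servers


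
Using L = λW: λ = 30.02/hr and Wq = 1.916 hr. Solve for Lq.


Lq = λWq = 30.02·1.916 = 57.5183

Final: 57.5183


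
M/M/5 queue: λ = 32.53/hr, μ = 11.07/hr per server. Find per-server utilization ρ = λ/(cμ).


ρ = λ/(cμ) = 32.53/(5·11.07) = 32.53/55.35 = 0.5877

Final: 0.5877


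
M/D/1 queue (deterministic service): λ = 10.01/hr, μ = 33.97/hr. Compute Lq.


ρ = 10.01/33.97 = 0.2947
M/D/1: Lq = ρ²/(2(1−ρ)) = 0.08683/(2·0.7053) = 0.06155

Final: 0.06155


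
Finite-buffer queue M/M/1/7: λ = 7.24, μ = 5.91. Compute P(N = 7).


ρ = λ/μ = 7.24/5.91 = 1.2250
P_K = (1−ρ)ρ^K/(1−ρ^(K+1)) = (-0.2250·4.140546)/(1 − 5.072344)
= -0.931798/-4.072344 = 0.228811

Final: 0.228811


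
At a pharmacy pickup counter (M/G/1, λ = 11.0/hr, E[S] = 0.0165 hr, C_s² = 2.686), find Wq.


ρ = λ·E[S] = 11.0·0.0165 = 0.1815
E[S²] = E[S]²(1+C_s²) = 0.0165²·(1+2.686) = 0.001004
Wq = λ·E[S²]/(2(1−ρ)) = 11.0·0.001004/(2·0.8185) = 0.006743 hr

Final: 0.006743 hr


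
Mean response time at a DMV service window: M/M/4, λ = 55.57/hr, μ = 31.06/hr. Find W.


a = 1.7891; ρ = 0.4473; P₀ = 0.163493
Lq = P₀·a^c·ρ/(c!(1−ρ)²) = 0.10219
Wq = Lq/λ = 0.10219/55.57 = 0.001839 hr
W = Wq + 1/μ = 0.001839 + 0.03220 = 0.03403 hr

Final: 0.03403 hr


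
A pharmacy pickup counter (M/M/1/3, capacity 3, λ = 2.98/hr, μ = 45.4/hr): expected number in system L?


ρ = 2.98/45.4 = 0.06564
L = ρ[1 − (K+1)ρ^K + Kρ^(K+1)] / [(1−ρ)(1−ρ^(K+1))]
Numerator: 0.06564·(1 − 4·0.0002828 + 3·0.00001856) = 0.065568
Denominator: (0.9344)·(0.999981) = 0.934344
L = 0.065568/0.934344 = 0.07018

Final: 0.07018


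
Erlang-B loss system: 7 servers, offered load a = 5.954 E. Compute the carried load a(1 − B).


B(7,5.954) = 0.182060 (Erlang-B)
Carried load = a(1 − B) = 5.954·(1 − 0.182060) = 5.954·0.817940 = 4.8700 E

Final: 4.8700 Erlangs


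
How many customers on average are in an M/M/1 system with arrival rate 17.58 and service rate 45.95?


ρ = λ/μ = 17.58/45.95 = 0.3826
L = ρ/(1−ρ) = 0.3826/(1 − 0.3826) = 0.3826/0.6174 = 0.6197

Final: 0.6197


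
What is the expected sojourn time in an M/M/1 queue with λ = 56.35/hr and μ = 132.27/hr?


W = 1/(μ−λ) = 1/(132.27 − 56.35) = 1/75.92 = 0.01317 hr

Final: 0.01317 hr


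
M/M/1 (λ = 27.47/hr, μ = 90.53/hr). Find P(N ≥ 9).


ρ = 27.47/90.53 = 0.3034
P(N ≥ n) = ρ^n = 0.3034^9 = 0.00002181

Final: 0.00002181


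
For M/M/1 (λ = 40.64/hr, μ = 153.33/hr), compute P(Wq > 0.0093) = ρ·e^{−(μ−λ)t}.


ρ = 40.64/153.33 = 0.2650
P(Wq > t) = ρ·e^{−(μ−λ)t} = 0.2650·e^{−1.0480}
= 0.2650·0.350632 = 0.092935

Final: 0.092935


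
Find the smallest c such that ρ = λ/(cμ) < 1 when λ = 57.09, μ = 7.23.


Stability requires cμ > λ ⇔ c > λ/μ.
λ/μ = 57.09/7.23 = 7.8963
Minimum integer c = ⌊7.8963⌋ + 1 = 8
Check: 8·7.23 = 57.84 > 57.09, while 7·7.23 = 50.61 ≤ 57.09

Final: 8 servers


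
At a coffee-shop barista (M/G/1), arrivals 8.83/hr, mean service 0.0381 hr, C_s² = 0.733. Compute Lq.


ρ = λ·E[S] = 8.83·0.0381 = 0.3364
Lq = ρ²(1+C_s²)/(2(1−ρ)) = 0.1132·(1+0.733)/(2·0.6636)
= 0.1132·1.7330/1.3272 = 0.14779

Final: 0.14779


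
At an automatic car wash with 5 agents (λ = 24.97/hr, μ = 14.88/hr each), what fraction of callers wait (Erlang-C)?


a = λ/μ = 1.6781; ρ = a/5 = 0.3356
P₀ = 0.186186 (from M/M/c formula)
C(c,a) = [a^c/(c!(1−ρ))]·P₀ = [13.30694/(120·0.6644)]·0.186186
= 0.16691·0.186186 = 0.031076

Final: 0.031076


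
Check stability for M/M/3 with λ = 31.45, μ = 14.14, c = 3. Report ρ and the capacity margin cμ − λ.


Total capacity cμ = 3·14.14 = 42.42/hr
ρ = λ/(cμ) = 31.45/42.42 = 0.7414
Stable ⇔ ρ < 1: YES
Spare capacity = cμ − λ = 42.42 − 31.45 = 10.97/hr

Final: ρ = 0.7414; stable; margin = 10.97/hr


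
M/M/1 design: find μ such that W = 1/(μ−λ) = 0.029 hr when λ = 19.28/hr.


W = 1/(μ−λ) ⇒ μ − λ = 1/W = 1/0.029 = 34.4828
μ = λ + 1/W = 19.28 + 34.4828 = 53.7628 per hr

Final: 53.7628 /hr


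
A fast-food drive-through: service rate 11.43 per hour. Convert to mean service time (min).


Mean service time = 1/μ = 1/11.43 hour = 0.08749 hour
In minutes: 0.08749 × 60 = 5.2493 min

Final: 5.2493 min


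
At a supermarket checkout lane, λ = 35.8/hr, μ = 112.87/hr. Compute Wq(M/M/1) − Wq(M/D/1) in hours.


ρ = 35.8/112.87 = 0.3172
Wq(M/M/1) = ρ/(μ−λ) = 0.3172/77.07 = 0.004115 hr
Wq(M/D/1) = ρ/(2(μ−λ)) = 0.002058 hr
Savings = 0.004115 − 0.002058 = 0.002058 hr

Final: 0.002058 hr


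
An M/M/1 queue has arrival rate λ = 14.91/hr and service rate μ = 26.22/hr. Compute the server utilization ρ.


ρ = λ/μ = 14.91/26.22 = 0.5686

Final: 0.5686


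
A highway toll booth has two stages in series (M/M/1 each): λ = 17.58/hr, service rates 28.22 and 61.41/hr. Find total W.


Each node sees arrival rate λ = 17.58/hr (tandem ⇒ throughput preserved).
W₁ = 1/(μ₁−λ) = 1/(28.22−17.58) = 0.09398 hr
W₂ = 1/(μ₂−λ) = 1/(61.41−17.58) = 0.02282 hr
W_total = W₁ + W₂ = 0.09398 + 0.02282 = 0.11680 hr

Final: 0.11680 hr


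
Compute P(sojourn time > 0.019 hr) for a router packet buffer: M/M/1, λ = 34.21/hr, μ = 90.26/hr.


W ~ Exponential(μ−λ) for M/M/1.
μ − λ = 90.26 − 34.21 = 56.0500
P(W > t) = e^{−(μ−λ)t} = e^{−1.0650} = 0.344745

Final: 0.344745


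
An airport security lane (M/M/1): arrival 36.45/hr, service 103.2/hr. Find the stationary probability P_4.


ρ = 36.45/103.2 = 0.3532
P_n = (1−ρ)·ρ^n = (1 − 0.3532)·0.3532^4 = 0.6468·0.015562 = 0.010066

Final: 0.010066


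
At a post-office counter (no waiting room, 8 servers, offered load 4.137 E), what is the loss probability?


B(c,a) = (a^c/c!) / Σ_{k=0}^{c} a^k/k!
a^8/8! = 2.127961
Σ terms (k=0..8): 1.00000 + 4.13700 + 8.55738 + 11.80063 + 12.20480 + 10.09826 + 6.96275 + 4.11498 + 2.12796 = 61.003770
B = 2.127961/61.003770 = 0.034882

Final: 0.034882


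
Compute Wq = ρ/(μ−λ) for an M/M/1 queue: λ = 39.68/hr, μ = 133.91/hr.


ρ = 39.68/133.91 = 0.2963
Wq = ρ/(μ−λ) = 0.2963/(133.91 − 39.68) = 0.2963/94.23 = 0.003145 hr

Final: 0.003145 hr


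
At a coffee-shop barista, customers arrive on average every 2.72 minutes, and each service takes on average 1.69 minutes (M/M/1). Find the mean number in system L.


λ = 60/2.72 = 22.0588 /hr
μ = 60/1.69 = 35.5030 /hr
ρ = λ/μ = 22.0588/35.5030 = 0.6213
L = ρ/(1−ρ) = 0.6213/0.3787 = 1.6408

Final: 1.6408


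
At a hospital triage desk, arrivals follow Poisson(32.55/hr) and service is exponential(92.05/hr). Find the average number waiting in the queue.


ρ = 32.55/92.05 = 0.3536
Lq = ρ²/(1−ρ) = 0.1250/0.6464 = 0.1934

Final: 0.1934
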